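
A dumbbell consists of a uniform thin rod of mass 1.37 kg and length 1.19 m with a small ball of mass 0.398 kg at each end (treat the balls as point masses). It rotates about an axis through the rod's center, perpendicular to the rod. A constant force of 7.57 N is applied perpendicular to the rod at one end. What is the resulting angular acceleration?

I_rod = (1/12)ML² = (1/12)(1.37)(1.19)² = 0.1617 kg·m².
I_balls = 2·m·(L/2)² = 2(0.398)(0.5950)² = 0.2818 kg·m².
Total I = 0.4435 kg·m².
τ = F·(L/2) = (7.57)(0.595) = 4.504 N·m.
α = τ/I = 4.504/0.4435 = 10.16 rad/s².

α ≈ 10.2 rad/s²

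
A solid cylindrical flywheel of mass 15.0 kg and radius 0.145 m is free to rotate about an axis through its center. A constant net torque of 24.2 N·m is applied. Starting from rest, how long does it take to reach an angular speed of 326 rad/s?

I = ½MR² = (1/2)(15.0)(0.145)² = 0.1577 kg·m².
α = τ/I = 24.2/0.1577 = 153.5 rad/s².
ω = αt ⇒ t = ω/α = 326/153.5 = 2.124 s.

t ≈ 2.12 s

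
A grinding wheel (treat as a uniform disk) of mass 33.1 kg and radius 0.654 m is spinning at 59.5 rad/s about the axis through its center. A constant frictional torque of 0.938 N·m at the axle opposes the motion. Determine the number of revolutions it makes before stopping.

I = ½MR² = (1/2)(33.1)(0.654)² = 7.079 kg·m².
The net torque has magnitude 0.938 N·m, opposing ω.
|α| = τ/I = 0.9380/7.079 = 0.1325 rad/s² (deceleration).
ω² = ω₀² − 2|α|θ with ω = 0 ⇒ θ = ω₀²/(2|α|) = 13360 rad = 2126 rev.

≈ 2130 revolutions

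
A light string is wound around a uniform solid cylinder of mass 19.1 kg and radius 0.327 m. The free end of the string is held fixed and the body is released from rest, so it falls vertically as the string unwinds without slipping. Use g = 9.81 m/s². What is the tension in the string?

T ≈ 62.5 N

Translation: Mg − T = Ma. Rotation about the center: TR = Iα with I = ½MR².
With a = αR: T = (I/R²)a = (1/2)M a, so Mg = (1 + 0.5000)Ma.
a = g/(1 + 0.5000) = 9.81/1.500 = 6.540 m/s².
T = 0.5000·M·a = (0.5000)(19.1)(6.540) = 62.46 N.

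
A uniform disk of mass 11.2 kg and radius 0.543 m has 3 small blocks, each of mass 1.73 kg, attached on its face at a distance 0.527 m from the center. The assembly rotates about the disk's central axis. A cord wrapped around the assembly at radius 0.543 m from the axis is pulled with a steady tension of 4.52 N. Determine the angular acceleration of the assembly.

α ≈ 0.794 rad/s²

I_disk = ½MR² = ½(11.2)(0.543)² = 1.651 kg·m².
I_blocks = 3·m·r² = 3(1.73)(0.527)² = 1.441 kg·m².
Total I = 3.093 kg·m².
τ = F r = (4.52)(0.543) = 2.454 N·m.
α = τ/I = 2.454/3.093 = 0.7936 rad/s².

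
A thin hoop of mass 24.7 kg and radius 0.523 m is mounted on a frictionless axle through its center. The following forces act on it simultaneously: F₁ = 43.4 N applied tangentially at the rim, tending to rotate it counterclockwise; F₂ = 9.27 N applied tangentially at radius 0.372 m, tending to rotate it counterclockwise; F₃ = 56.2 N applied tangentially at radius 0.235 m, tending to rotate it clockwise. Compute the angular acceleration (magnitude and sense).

α ≈ 1.92 rad/s², counterclockwise

I = MR² = (24.7)(0.523)² = 6.756 kg·m².
Taking counterclockwise as positive: τ₁ = +(43.4)(0.523) = +22.70 N·m; τ₂ = +(9.27)(0.372) = +3.448 N·m; τ₃ = −(56.2)(0.235) = −13.21 N·m.
Net torque τ = 12.94 N·m.
α = τ/I = 12.94/6.756 = 1.915 rad/s².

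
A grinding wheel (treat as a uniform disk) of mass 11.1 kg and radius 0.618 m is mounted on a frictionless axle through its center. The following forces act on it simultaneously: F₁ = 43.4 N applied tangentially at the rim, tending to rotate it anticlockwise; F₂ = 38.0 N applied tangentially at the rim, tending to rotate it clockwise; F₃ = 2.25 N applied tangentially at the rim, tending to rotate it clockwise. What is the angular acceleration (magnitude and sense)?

α ≈ 0.918 rad/s², anticlockwise

I = ½MR² = (1/2)(11.1)(0.618)² = 2.120 kg·m².
Taking anticlockwise as positive: τ₁ = +(43.4)(0.618) = +26.82 N·m; τ₂ = −(38.0)(0.618) = −23.48 N·m; τ₃ = −(2.25)(0.618) = −1.391 N·m.
Net torque τ = 1.947 N·m.
α = τ/I = 1.947/2.120 = 0.9184 rad/s².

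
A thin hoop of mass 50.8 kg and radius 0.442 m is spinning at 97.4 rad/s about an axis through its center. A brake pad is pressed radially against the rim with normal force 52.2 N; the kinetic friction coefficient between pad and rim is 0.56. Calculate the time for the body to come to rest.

I = MR² = (50.8)(0.442)² = 9.924 kg·m².
Friction force f = μN = (0.56)(52.2) = 29.23 N at the rim; torque magnitude τ = fR = 12.92 N·m, opposing ω.
|α| = τ/I = 12.92/9.924 = 1.302 rad/s² (deceleration).
0 = ω₀ − |α|t ⇒ t = ω₀/|α| = 97.4/1.302 = 74.81 s.

t ≈ 74.8 s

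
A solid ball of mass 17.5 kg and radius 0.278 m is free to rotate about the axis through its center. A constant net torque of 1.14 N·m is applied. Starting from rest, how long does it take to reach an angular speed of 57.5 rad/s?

I = (2/5)MR² = (2/5)(17.5)(0.278)² = 0.5410 kg·m².
α = τ/I = 1.14/0.5410 = 2.107 rad/s².
ω = αt ⇒ t = ω/α = 57.5/2.107 = 27.29 s.

t ≈ 27.3 s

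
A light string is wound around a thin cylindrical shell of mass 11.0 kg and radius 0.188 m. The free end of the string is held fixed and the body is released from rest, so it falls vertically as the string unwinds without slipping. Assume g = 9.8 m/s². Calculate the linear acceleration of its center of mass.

a ≈ 4.90 m/s²

Translation: Mg − T = Ma. Rotation about the center: TR = Iα with I = MR².
With a = αR: T = (I/R²)a = M a, so Mg = (1 + 1.000)Ma.
a = g/(1 + 1.000) = 9.8/2.000 = 4.900 m/s².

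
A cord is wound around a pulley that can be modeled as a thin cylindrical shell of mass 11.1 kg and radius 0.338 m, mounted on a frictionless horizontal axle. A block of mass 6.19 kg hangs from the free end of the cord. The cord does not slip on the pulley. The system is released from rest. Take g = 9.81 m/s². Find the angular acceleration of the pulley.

α ≈ 10.4 rad/s²

I = MR² = (11.1)(0.338)² = 1.268 kg·m².
Block: mg − T = ma. Pulley: TR = Iα. No-slip: a = αR, so T = (I/R²)a = 11.10·a.
Then mg = (m + 11.10)a, so a = (6.19)(9.81)/(6.19 + 11.10) = 3.512 m/s².
α = a/R = 3.512/0.338 = 10.39 rad/s².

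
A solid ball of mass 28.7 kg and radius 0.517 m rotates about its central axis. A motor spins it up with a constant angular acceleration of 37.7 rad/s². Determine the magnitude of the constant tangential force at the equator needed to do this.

I = (2/5)MR² = (2/5)(28.7)(0.517)² = 3.068 kg·m².
The required torque is τ = Iα = (3.068)(37.70) = 115.7 N·m.
A tangential force at the equator gives τ = FR, so F = τ/R = 115.7/0.517 = 223.8 N.

F ≈ 224 N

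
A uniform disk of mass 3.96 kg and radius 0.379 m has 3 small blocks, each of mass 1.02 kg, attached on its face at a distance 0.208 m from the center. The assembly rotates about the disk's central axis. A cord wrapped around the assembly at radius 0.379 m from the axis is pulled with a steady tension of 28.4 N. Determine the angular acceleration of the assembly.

I_disk = ½MR² = ½(3.96)(0.379)² = 0.2844 kg·m².
I_blocks = 3·m·r² = 3(1.02)(0.208)² = 0.1324 kg·m².
Total I = 0.4168 kg·m².
τ = F r = (28.4)(0.379) = 10.76 N·m.
α = τ/I = 10.76/0.4168 = 25.82 rad/s².

α ≈ 25.8 rad/s²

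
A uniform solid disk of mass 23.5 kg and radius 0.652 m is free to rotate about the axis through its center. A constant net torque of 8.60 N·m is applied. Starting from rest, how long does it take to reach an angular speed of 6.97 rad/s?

I = ½MR² = (1/2)(23.5)(0.652)² = 4.995 kg·m².
α = τ/I = 8.60/4.995 = 1.722 rad/s².
ω = αt ⇒ t = ω/α = 6.97/1.722 = 4.048 s.

t ≈ 4.05 s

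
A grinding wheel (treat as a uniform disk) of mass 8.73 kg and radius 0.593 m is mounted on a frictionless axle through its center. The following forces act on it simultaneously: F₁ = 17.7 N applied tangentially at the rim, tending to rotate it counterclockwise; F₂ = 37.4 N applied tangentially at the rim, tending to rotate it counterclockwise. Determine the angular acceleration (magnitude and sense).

α ≈ 21.3 rad/s², counterclockwise

I = ½MR² = (1/2)(8.73)(0.593)² = 1.535 kg·m².
Taking counterclockwise as positive: τ₁ = +(17.7)(0.593) = +10.50 N·m; τ₂ = +(37.4)(0.593) = +22.18 N·m.
Net torque τ = 32.67 N·m.
α = τ/I = 32.67/1.535 = 21.29 rad/s².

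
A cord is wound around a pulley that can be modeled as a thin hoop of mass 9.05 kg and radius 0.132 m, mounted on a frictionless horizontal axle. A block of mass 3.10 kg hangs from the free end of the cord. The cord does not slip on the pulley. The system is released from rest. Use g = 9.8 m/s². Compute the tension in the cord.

I = MR² = (9.05)(0.132)² = 0.1577 kg·m².
Block: mg − T = ma. Pulley: TR = Iα. No-slip: a = αR, so T = (I/R²)a = 9.050·a.
Then mg = (m + 9.050)a, so a = (3.10)(9.8)/(3.10 + 9.050) = 2.500 m/s².
T = 9.050·a = 22.63 N.

T ≈ 22.6 N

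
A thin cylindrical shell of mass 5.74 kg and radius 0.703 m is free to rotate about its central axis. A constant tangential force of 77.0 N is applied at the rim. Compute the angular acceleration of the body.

I = MR² = (5.74)(0.703)² = 2.837 kg·m².
τ = F R = (77.0)(0.703) = 54.13 N·m.
From τ = Iα: α = 54.13/2.837 = 19.08 rad/s².

α ≈ 19.1 rad/s²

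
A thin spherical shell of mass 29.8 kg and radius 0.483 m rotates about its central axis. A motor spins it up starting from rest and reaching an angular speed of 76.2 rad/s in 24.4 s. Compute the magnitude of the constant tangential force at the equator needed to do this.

F ≈ 30.0 N

I = (2/3)MR² = (2/3)(29.8)(0.483)² = 4.635 kg·m².
α = Δω/Δt = (76.2 − 0)/24.4 = 3.123 rad/s².
The required torque is τ = Iα = (4.635)(3.123) = 14.47 N·m.
A tangential force at the equator gives τ = FR, so F = τ/R = 14.47/0.483 = 29.97 N.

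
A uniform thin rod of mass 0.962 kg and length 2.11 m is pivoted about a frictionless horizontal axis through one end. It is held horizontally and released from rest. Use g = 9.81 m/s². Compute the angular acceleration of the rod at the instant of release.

α ≈ 6.97 rad/s²

About the pivot, I = (1/3)ML² = (1/3)(0.962)(2.11)² = 1.428 kg·m².
The weight acts at the center, a distance L/2 = 1.055 m from the pivot; τ = Mg(L/2) = 9.956 N·m.
α = τ/I = 9.956/1.428 = 6.974 rad/s².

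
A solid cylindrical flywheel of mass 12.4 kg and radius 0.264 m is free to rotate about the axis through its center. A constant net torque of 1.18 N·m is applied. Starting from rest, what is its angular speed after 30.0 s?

ω ≈ 81.9 rad/s

I = ½MR² = (1/2)(12.4)(0.264)² = 0.4321 kg·m².
α = τ/I = 1.18/0.4321 = 2.731 rad/s².
ω = ω₀ + αt = 0 + (2.731)(30.0) = 81.92 rad/s.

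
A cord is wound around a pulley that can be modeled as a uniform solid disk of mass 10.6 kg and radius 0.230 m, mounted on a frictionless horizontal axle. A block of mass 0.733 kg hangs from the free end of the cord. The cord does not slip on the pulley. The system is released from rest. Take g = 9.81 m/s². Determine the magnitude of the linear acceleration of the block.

I = ½MR² = (1/2)(10.6)(0.230)² = 0.2804 kg·m².
Block: mg − T = ma. Pulley: TR = Iα. No-slip: a = αR, so T = (I/R²)a = 5.300·a.
Then mg = (m + 5.300)a, so a = (0.733)(9.81)/(0.733 + 5.300) = 1.192 m/s².

a ≈ 1.19 m/s²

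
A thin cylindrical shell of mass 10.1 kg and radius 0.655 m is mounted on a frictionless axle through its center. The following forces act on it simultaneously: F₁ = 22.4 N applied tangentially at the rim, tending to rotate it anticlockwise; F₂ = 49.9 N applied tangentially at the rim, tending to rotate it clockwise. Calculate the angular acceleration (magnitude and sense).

α ≈ 4.16 rad/s², clockwise

I = MR² = (10.1)(0.655)² = 4.333 kg·m².
Taking anticlockwise as positive: τ₁ = +(22.4)(0.655) = +14.67 N·m; τ₂ = −(49.9)(0.655) = −32.68 N·m.
Net torque τ = -18.01 N·m.
α = τ/I = -18.01/4.333 = -4.157 rad/s².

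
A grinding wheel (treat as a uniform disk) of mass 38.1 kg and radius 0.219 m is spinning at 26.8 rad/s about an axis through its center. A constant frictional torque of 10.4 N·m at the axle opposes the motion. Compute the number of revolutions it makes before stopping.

I = ½MR² = (1/2)(38.1)(0.219)² = 0.9137 kg·m².
The net torque has magnitude 10.4 N·m, opposing ω.
|α| = τ/I = 10.40/0.9137 = 11.38 rad/s² (deceleration).
ω² = ω₀² − 2|α|θ with ω = 0 ⇒ θ = ω₀²/(2|α|) = 31.55 rad = 5.021 rev.

≈ 5.02 revolutions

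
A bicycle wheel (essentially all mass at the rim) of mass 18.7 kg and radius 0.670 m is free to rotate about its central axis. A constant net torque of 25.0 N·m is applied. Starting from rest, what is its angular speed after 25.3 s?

I = MR² = (18.7)(0.670)² = 8.394 kg·m².
α = τ/I = 25.0/8.394 = 2.978 rad/s².
ω = ω₀ + αt = 0 + (2.978)(25.3) = 75.35 rad/s.

ω ≈ 75.3 rad/s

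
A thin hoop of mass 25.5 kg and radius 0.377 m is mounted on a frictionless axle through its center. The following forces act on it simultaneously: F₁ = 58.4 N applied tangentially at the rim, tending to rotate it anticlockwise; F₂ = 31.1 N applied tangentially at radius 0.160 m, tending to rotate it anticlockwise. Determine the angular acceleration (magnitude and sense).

α ≈ 7.45 rad/s², anticlockwise

I = MR² = (25.5)(0.377)² = 3.624 kg·m².
Taking anticlockwise as positive: τ₁ = +(58.4)(0.377) = +22.02 N·m; τ₂ = +(31.1)(0.160) = +4.976 N·m.
Net torque τ = 26.99 N·m.
α = τ/I = 26.99/3.624 = 7.448 rad/s².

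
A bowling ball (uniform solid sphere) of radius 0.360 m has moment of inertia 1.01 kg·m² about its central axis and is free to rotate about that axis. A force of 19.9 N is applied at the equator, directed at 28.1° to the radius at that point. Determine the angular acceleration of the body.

α ≈ 3.34 rad/s²

Only the tangential component produces torque: τ = F R sinθ = (19.9)(0.360) sin 28.1° = 3.374 N·m.
From τ = Iα: α = 3.374/1.010 = 3.341 rad/s².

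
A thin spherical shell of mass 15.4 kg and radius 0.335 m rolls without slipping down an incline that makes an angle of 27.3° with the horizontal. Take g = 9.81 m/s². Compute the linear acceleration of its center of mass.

a ≈ 2.70 m/s²

Translation along the incline: Mg sinθ − f = Ma.
Rotation about the center: fR = Iα with I = (2/3)MR². No-slip gives a = αR, so f = (I/R²)a = (2/3)M a.
Substituting: Mg sinθ = (1 + 0.6667)Ma, so a = g sinθ/(1 + 0.6667) = (9.81) sin 27.3° / 1.667 = 2.700 m/s².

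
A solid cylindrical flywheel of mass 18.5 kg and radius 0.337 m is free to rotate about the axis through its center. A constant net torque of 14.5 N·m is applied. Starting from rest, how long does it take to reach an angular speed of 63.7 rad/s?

I = ½MR² = (1/2)(18.5)(0.337)² = 1.051 kg·m².
α = τ/I = 14.5/1.051 = 13.80 rad/s².
ω = αt ⇒ t = ω/α = 63.7/13.80 = 4.615 s.

t ≈ 4.62 s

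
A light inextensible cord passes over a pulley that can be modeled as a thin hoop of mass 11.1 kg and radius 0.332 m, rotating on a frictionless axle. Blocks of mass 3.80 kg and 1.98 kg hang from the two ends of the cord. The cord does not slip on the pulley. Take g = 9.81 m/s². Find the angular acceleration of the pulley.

α ≈ 3.19 rad/s²

I = MR² = (11.1)(0.332)² = 1.223 kg·m².
Heavier block: m₁g − T₁ = m₁a. Lighter block: T₂ − m₂g = m₂a.
Pulley: (T₁ − T₂)R = Iα = I(a/R), so T₁ − T₂ = (I/R²)a = 1·M_p a = 11.10·a.
Adding the three: (m₁ − m₂)g = (m₁ + m₂ + 11.10)a, so a = (3.80 − 1.98)(9.81)/(3.80 + 1.98 + 11.10) = 1.058 m/s².
α = a/R = 1.058/0.332 = 3.186 rad/s².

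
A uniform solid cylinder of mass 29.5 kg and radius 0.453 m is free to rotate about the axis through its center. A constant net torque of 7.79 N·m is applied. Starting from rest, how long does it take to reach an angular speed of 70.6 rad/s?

I = ½MR² = (1/2)(29.5)(0.453)² = 3.027 kg·m².
α = τ/I = 7.79/3.027 = 2.574 rad/s².
ω = αt ⇒ t = ω/α = 70.6/2.574 = 27.43 s.

t ≈ 27.4 s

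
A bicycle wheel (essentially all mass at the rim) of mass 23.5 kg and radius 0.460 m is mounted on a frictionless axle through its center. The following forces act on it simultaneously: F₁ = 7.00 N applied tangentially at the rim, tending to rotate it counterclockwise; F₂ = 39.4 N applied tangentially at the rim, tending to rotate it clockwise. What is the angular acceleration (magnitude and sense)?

α ≈ 3.00 rad/s², clockwise

I = MR² = (23.5)(0.460)² = 4.973 kg·m².
Taking counterclockwise as positive: τ₁ = +(7.00)(0.460) = +3.220 N·m; τ₂ = −(39.4)(0.460) = −18.12 N·m.
Net torque τ = -14.90 N·m.
α = τ/I = -14.90/4.973 = -2.997 rad/s².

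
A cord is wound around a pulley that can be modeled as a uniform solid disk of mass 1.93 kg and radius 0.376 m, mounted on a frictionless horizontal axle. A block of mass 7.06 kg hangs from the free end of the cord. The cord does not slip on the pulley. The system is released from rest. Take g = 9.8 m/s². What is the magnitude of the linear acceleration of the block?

a ≈ 8.62 m/s²

I = ½MR² = (1/2)(1.93)(0.376)² = 0.1364 kg·m².
Block: mg − T = ma. Pulley: TR = Iα. No-slip: a = αR, so T = (I/R²)a = 0.9650·a.
Then mg = (m + 0.9650)a, so a = (7.06)(9.8)/(7.06 + 0.9650) = 8.622 m/s².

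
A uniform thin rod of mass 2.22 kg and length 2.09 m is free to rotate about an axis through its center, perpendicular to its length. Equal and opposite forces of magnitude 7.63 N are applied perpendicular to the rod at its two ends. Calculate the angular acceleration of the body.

I = (1/12)ML² = (1/12)(2.22)(2.09)² = 0.8081 kg·m².
The couple gives τ = F·(L/2) + F·(L/2) = F L = (7.63)(2.09) = 15.95 N·m.
Newton's second law for rotation, τ = Iα, gives α = τ/I = 15.95/0.8081 = 19.73 rad/s².

α ≈ 19.7 rad/s²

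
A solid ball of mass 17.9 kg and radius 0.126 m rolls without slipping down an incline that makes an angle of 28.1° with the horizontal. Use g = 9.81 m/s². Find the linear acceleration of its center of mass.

a ≈ 3.30 m/s²

Translation along the incline: Mg sinθ − f = Ma.
Rotation about the center: fR = Iα with I = (2/5)MR². No-slip gives a = αR, so f = (I/R²)a = (2/5)M a.
Substituting: Mg sinθ = (1 + 0.4000)Ma, so a = g sinθ/(1 + 0.4000) = (9.81) sin 28.1° / 1.400 = 3.300 m/s².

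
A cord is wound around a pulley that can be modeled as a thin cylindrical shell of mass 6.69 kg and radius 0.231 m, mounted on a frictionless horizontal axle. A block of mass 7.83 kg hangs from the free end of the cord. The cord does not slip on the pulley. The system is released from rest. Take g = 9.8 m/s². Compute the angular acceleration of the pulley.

I = MR² = (6.69)(0.231)² = 0.3570 kg·m².
Block: mg − T = ma. Pulley: TR = Iα. No-slip: a = αR, so T = (I/R²)a = 6.690·a.
Then mg = (m + 6.690)a, so a = (7.83)(9.8)/(7.83 + 6.690) = 5.285 m/s².
α = a/R = 5.285/0.231 = 22.88 rad/s².

α ≈ 22.9 rad/s²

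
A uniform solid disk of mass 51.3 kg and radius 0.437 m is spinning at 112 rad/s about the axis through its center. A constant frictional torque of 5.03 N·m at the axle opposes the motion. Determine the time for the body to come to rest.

I = ½MR² = (1/2)(51.3)(0.437)² = 4.898 kg·m².
The net torque has magnitude 5.03 N·m, opposing ω.
|α| = τ/I = 5.030/4.898 = 1.027 rad/s² (deceleration).
0 = ω₀ − |α|t ⇒ t = ω₀/|α| = 112/1.027 = 109.1 s.

t ≈ 109 s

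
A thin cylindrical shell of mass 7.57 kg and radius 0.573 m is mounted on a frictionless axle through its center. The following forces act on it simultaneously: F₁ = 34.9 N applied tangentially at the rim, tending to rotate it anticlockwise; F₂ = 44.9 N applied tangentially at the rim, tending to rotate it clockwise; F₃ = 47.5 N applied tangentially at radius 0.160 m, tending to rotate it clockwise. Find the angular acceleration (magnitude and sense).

α ≈ 5.36 rad/s², clockwise

I = MR² = (7.57)(0.573)² = 2.485 kg·m².
Taking anticlockwise as positive: τ₁ = +(34.9)(0.573) = +20.00 N·m; τ₂ = −(44.9)(0.573) = −25.73 N·m; τ₃ = −(47.5)(0.160) = −7.600 N·m.
Net torque τ = -13.33 N·m.
α = τ/I = -13.33/2.485 = -5.363 rad/s².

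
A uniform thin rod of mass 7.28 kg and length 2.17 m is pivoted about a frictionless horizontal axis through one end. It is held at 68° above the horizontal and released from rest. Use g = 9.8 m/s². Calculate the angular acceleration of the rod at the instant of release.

α ≈ 2.54 rad/s²

About the pivot, I = (1/3)ML² = (1/3)(7.28)(2.17)² = 11.43 kg·m².
The weight acts at the center, a distance L/2 = 1.085 m from the pivot; τ = Mg(L/2) cos 68° = 29.00 N·m.
α = τ/I = 29.00/11.43 = 2.538 rad/s².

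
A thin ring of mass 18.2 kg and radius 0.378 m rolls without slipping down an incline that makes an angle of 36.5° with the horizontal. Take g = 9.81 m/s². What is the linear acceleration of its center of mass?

Translation along the incline: Mg sinθ − f = Ma.
Rotation about the center: fR = Iα with I = MR². No-slip gives a = αR, so f = (I/R²)a = M a.
Substituting: Mg sinθ = (1 + 1.000)Ma, so a = g sinθ/(1 + 1.000) = (9.81) sin 36.5° / 2.000 = 2.918 m/s².

a ≈ 2.92 m/s²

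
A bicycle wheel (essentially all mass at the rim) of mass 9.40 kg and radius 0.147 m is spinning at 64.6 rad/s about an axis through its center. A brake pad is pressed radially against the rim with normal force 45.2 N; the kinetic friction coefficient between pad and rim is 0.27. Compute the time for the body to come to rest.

I = MR² = (9.40)(0.147)² = 0.2031 kg·m².
Friction force f = μN = (0.27)(45.2) = 12.20 N at the rim; torque magnitude τ = fR = 1.794 N·m, opposing ω.
|α| = τ/I = 1.794/0.2031 = 8.832 rad/s² (deceleration).
0 = ω₀ − |α|t ⇒ t = ω₀/|α| = 64.6/8.832 = 7.314 s.

t ≈ 7.31 s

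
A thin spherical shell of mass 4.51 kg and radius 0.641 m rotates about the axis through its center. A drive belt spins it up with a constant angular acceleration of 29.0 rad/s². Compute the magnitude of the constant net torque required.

τ ≈ 35.8 N·m

I = (2/3)MR² = (2/3)(4.51)(0.641)² = 1.235 kg·m².
τ = Iα = (1.235)(29.00) = 35.83 N·m.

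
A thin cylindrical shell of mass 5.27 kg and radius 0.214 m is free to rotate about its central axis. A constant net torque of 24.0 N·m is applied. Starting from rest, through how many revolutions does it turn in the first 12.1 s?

≈ 1160 revolutions

I = MR² = (5.27)(0.214)² = 0.2413 kg·m².
α = τ/I = 24.0/0.2413 = 99.44 rad/s².
θ = ½αt² = ½(99.44)(12.1)² = 7280 rad.
Revolutions = θ/(2π) = 1159.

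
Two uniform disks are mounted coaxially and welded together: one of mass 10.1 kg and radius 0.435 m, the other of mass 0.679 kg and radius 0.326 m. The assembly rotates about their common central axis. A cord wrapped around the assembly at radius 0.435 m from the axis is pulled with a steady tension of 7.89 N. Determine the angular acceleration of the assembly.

α ≈ 3.46 rad/s²

I = ½M₁R₁² + ½M₂R₂² = ½(10.1)(0.435)² + ½(0.679)(0.326)² = 0.9917 kg·m².
τ = F r = (7.89)(0.435) = 3.432 N·m.
α = τ/I = 3.432/0.9917 = 3.461 rad/s².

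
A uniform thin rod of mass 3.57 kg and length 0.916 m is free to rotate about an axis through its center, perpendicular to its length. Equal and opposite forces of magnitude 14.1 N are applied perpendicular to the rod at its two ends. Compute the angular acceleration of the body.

I = (1/12)ML² = (1/12)(3.57)(0.916)² = 0.2496 kg·m².
The couple gives τ = F·(L/2) + F·(L/2) = F L = (14.1)(0.916) = 12.92 N·m.
Newton's second law for rotation, τ = Iα, gives α = τ/I = 12.92/0.2496 = 51.74 rad/s².

α ≈ 51.7 rad/s²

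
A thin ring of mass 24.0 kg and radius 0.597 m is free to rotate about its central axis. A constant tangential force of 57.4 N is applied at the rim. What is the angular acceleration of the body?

α ≈ 4.01 rad/s²

I = MR² = (24.0)(0.597)² = 8.554 kg·m².
τ = F R = (57.4)(0.597) = 34.27 N·m.
Newton's second law for rotation, τ = Iα, gives α = τ/I = 34.27/8.554 = 4.006 rad/s².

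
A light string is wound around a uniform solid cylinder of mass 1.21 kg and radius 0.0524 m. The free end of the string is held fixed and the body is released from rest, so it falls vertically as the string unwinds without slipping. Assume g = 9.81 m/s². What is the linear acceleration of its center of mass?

Translation: Mg − T = Ma. Rotation about the center: TR = Iα with I = ½MR².
With a = αR: T = (I/R²)a = (1/2)M a, so Mg = (1 + 0.5000)Ma.
a = g/(1 + 0.5000) = 9.81/1.500 = 6.540 m/s².

a ≈ 6.54 m/s²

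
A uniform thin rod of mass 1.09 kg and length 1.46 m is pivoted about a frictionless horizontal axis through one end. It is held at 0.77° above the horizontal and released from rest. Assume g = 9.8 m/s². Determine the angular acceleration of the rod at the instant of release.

α ≈ 10.1 rad/s²

About the pivot, I = (1/3)ML² = (1/3)(1.09)(1.46)² = 0.7745 kg·m².
The weight acts at the center, a distance L/2 = 0.7300 m from the pivot; τ = Mg(L/2) cos 0.77° = 7.797 N·m.
α = τ/I = 7.797/0.7745 = 10.07 rad/s².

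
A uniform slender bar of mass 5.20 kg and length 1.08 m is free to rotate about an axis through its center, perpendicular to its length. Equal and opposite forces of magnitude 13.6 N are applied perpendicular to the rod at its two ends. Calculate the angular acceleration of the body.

α ≈ 29.1 rad/s²

I = (1/12)ML² = (1/12)(5.20)(1.08)² = 0.5054 kg·m².
The couple gives τ = F·(L/2) + F·(L/2) = F L = (13.6)(1.08) = 14.69 N·m.
From τ = Iα: α = 14.69/0.5054 = 29.06 rad/s².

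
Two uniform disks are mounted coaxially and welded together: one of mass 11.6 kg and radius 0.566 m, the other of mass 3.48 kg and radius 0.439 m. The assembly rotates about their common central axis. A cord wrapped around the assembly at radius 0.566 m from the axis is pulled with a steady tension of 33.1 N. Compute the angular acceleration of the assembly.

I = ½M₁R₁² + ½M₂R₂² = ½(11.6)(0.566)² + ½(3.48)(0.439)² = 2.193 kg·m².
τ = F r = (33.1)(0.566) = 18.73 N·m.
α = τ/I = 18.73/2.193 = 8.541 rad/s².

α ≈ 8.54 rad/s²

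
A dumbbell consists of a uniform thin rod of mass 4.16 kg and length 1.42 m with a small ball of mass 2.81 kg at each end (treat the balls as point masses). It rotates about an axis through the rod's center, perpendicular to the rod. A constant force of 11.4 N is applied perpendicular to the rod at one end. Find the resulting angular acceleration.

α ≈ 2.29 rad/s²

I_rod = (1/12)ML² = (1/12)(4.16)(1.42)² = 0.6990 kg·m².
I_balls = 2·m·(L/2)² = 2(2.81)(0.7100)² = 2.833 kg·m².
Total I = 3.532 kg·m².
τ = F·(L/2) = (11.4)(0.710) = 8.094 N·m.
α = τ/I = 8.094/3.532 = 2.292 rad/s².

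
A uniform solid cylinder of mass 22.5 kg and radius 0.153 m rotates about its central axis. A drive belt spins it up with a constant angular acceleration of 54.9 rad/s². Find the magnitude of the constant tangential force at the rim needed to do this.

I = ½MR² = (1/2)(22.5)(0.153)² = 0.2634 kg·m².
The required torque is τ = Iα = (0.2634)(54.90) = 14.46 N·m.
A tangential force at the rim gives τ = FR, so F = τ/R = 14.46/0.153 = 94.50 N.

F ≈ 94.5 N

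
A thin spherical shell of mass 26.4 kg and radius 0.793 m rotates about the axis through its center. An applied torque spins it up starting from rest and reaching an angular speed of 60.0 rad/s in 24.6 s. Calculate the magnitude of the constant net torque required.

I = (2/3)MR² = (2/3)(26.4)(0.793)² = 11.07 kg·m².
α = Δω/Δt = (60.0 − 0)/24.6 = 2.439 rad/s².
τ = Iα = (11.07)(2.439) = 26.99 N·m.

τ ≈ 27.0 N·m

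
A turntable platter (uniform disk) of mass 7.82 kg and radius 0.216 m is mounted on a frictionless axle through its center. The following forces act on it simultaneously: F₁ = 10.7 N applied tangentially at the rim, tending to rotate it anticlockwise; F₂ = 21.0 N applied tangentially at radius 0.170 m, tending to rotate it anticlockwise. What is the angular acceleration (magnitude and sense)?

I = ½MR² = (1/2)(7.82)(0.216)² = 0.1824 kg·m².
Taking anticlockwise as positive: τ₁ = +(10.7)(0.216) = +2.311 N·m; τ₂ = +(21.0)(0.170) = +3.570 N·m.
Net torque τ = 5.881 N·m.
α = τ/I = 5.881/0.1824 = 32.24 rad/s².

α ≈ 32.2 rad/s², anticlockwise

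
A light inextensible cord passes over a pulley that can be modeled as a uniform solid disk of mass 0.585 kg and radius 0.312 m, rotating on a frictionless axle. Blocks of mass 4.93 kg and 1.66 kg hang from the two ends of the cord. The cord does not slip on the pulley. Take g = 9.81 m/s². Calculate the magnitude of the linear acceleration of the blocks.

a ≈ 4.66 m/s²

I = ½MR² = (1/2)(0.585)(0.312)² = 0.02847 kg·m².
Heavier block: m₁g − T₁ = m₁a. Lighter block: T₂ − m₂g = m₂a.
Pulley: (T₁ − T₂)R = Iα = I(a/R), so T₁ − T₂ = (I/R²)a = (1/2)M_p a = 0.2925·a.
Adding the three: (m₁ − m₂)g = (m₁ + m₂ + 0.2925)a, so a = (4.93 − 1.66)(9.81)/(4.93 + 1.66 + 0.2925) = 4.661 m/s².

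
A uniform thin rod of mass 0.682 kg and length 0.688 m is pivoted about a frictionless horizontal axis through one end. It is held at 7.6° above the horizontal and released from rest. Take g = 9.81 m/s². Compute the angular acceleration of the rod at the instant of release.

About the pivot, I = (1/3)ML² = (1/3)(0.682)(0.688)² = 0.1076 kg·m².
The weight acts at the center, a distance L/2 = 0.3440 m from the pivot; τ = Mg(L/2) cos 7.6° = 2.281 N·m.
α = τ/I = 2.281/0.1076 = 21.20 rad/s².

α ≈ 21.2 rad/s²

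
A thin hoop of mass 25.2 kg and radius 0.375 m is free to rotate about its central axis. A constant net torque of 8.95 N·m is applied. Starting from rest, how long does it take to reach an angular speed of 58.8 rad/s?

t ≈ 23.3 s

I = MR² = (25.2)(0.375)² = 3.544 kg·m².
α = τ/I = 8.95/3.544 = 2.526 rad/s².
ω = αt ⇒ t = ω/α = 58.8/2.526 = 23.28 s.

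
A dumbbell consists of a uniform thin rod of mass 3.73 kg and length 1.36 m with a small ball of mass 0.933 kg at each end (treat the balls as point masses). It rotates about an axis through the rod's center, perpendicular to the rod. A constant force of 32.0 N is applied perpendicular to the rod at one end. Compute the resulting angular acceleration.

I_rod = (1/12)ML² = (1/12)(3.73)(1.36)² = 0.5749 kg·m².
I_balls = 2·m·(L/2)² = 2(0.933)(0.6800)² = 0.8628 kg·m².
Total I = 1.438 kg·m².
τ = F·(L/2) = (32.0)(0.680) = 21.76 N·m.
α = τ/I = 21.76/1.438 = 15.13 rad/s².

α ≈ 15.1 rad/s²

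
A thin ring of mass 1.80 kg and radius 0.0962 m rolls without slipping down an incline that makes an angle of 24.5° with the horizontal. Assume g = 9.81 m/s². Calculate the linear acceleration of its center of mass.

a ≈ 2.03 m/s²

Translation along the incline: Mg sinθ − f = Ma.
Rotation about the center: fR = Iα with I = MR². No-slip gives a = αR, so f = (I/R²)a = M a.
Substituting: Mg sinθ = (1 + 1.000)Ma, so a = g sinθ/(1 + 1.000) = (9.81) sin 24.5° / 2.000 = 2.034 m/s².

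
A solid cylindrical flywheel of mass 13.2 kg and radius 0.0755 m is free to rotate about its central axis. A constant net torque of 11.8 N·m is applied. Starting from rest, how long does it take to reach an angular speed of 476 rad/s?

I = ½MR² = (1/2)(13.2)(0.0755)² = 0.03762 kg·m².
α = τ/I = 11.8/0.03762 = 313.6 rad/s².
ω = αt ⇒ t = ω/α = 476/313.6 = 1.518 s.

t ≈ 1.52 s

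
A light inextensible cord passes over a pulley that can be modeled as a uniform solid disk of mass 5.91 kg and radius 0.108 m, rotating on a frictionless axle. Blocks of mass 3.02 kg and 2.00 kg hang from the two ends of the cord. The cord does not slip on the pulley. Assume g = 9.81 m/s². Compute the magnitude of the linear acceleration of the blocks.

a ≈ 1.25 m/s²

I = ½MR² = (1/2)(5.91)(0.108)² = 0.03447 kg·m².
Heavier block: m₁g − T₁ = m₁a. Lighter block: T₂ − m₂g = m₂a.
Pulley: (T₁ − T₂)R = Iα = I(a/R), so T₁ − T₂ = (I/R²)a = (1/2)M_p a = 2.955·a.
Adding the three: (m₁ − m₂)g = (m₁ + m₂ + 2.955)a, so a = (3.02 − 2.00)(9.81)/(3.02 + 2.00 + 2.955) = 1.255 m/s².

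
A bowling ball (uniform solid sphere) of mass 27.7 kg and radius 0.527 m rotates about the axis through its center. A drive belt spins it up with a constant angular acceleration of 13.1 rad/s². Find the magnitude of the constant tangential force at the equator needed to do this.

I = (2/5)MR² = (2/5)(27.7)(0.527)² = 3.077 kg·m².
The required torque is τ = Iα = (3.077)(13.10) = 40.31 N·m.
A tangential force at the equator gives τ = FR, so F = τ/R = 40.31/0.527 = 76.49 N.

F ≈ 76.5 N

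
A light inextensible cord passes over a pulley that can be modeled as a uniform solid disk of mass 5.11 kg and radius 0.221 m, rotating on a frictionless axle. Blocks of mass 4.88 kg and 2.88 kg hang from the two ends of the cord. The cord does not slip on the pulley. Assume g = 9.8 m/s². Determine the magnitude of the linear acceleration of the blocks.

I = ½MR² = (1/2)(5.11)(0.221)² = 0.1248 kg·m².
Heavier block: m₁g − T₁ = m₁a. Lighter block: T₂ − m₂g = m₂a.
Pulley: (T₁ − T₂)R = Iα = I(a/R), so T₁ − T₂ = (I/R²)a = (1/2)M_p a = 2.555·a.
Adding the three: (m₁ − m₂)g = (m₁ + m₂ + 2.555)a, so a = (4.88 − 2.88)(9.8)/(4.88 + 2.88 + 2.555) = 1.900 m/s².

a ≈ 1.90 m/s²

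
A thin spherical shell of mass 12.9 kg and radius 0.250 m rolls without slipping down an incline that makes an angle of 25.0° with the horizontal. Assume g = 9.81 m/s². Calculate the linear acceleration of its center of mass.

Translation along the incline: Mg sinθ − f = Ma.
Rotation about the center: fR = Iα with I = (2/3)MR². No-slip gives a = αR, so f = (I/R²)a = (2/3)M a.
Substituting: Mg sinθ = (1 + 0.6667)Ma, so a = g sinθ/(1 + 0.6667) = (9.81) sin 25.0° / 1.667 = 2.488 m/s².

a ≈ 2.49 m/s²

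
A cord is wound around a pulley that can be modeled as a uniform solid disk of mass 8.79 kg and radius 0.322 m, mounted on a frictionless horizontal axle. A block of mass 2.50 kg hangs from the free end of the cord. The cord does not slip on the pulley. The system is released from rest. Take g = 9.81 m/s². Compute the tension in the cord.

T ≈ 15.6 N

I = ½MR² = (1/2)(8.79)(0.322)² = 0.4557 kg·m².
Block: mg − T = ma. Pulley: TR = Iα. No-slip: a = αR, so T = (I/R²)a = 4.395·a.
Then mg = (m + 4.395)a, so a = (2.50)(9.81)/(2.50 + 4.395) = 3.557 m/s².
T = 4.395·a = 15.63 N.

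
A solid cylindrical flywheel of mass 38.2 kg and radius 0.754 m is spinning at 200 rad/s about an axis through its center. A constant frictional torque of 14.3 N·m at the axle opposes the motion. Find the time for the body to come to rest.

t ≈ 152 s

I = ½MR² = (1/2)(38.2)(0.754)² = 10.86 kg·m².
The net torque has magnitude 14.3 N·m, opposing ω.
|α| = τ/I = 14.30/10.86 = 1.317 rad/s² (deceleration).
0 = ω₀ − |α|t ⇒ t = ω₀/|α| = 200/1.317 = 151.9 s.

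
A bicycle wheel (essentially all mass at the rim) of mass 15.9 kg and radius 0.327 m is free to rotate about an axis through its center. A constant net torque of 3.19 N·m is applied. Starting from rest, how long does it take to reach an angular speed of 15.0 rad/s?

t ≈ 7.99 s

I = MR² = (15.9)(0.327)² = 1.700 kg·m².
α = τ/I = 3.19/1.700 = 1.876 rad/s².
ω = αt ⇒ t = ω/α = 15.0/1.876 = 7.995 s.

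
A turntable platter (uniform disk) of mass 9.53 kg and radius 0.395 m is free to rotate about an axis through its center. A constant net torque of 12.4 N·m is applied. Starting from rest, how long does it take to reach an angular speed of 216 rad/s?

t ≈ 13.0 s

I = ½MR² = (1/2)(9.53)(0.395)² = 0.7435 kg·m².
α = τ/I = 12.4/0.7435 = 16.68 rad/s².
ω = αt ⇒ t = ω/α = 216/16.68 = 12.95 s.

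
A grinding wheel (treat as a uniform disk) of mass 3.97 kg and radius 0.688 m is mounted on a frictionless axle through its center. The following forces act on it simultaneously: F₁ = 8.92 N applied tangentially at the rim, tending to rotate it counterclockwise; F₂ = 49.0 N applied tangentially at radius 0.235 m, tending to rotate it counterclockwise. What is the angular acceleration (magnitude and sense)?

I = ½MR² = (1/2)(3.97)(0.688)² = 0.9396 kg·m².
Taking counterclockwise as positive: τ₁ = +(8.92)(0.688) = +6.137 N·m; τ₂ = +(49.0)(0.235) = +11.51 N·m.
Net torque τ = 17.65 N·m.
α = τ/I = 17.65/0.9396 = 18.79 rad/s².

α ≈ 18.8 rad/s², counterclockwise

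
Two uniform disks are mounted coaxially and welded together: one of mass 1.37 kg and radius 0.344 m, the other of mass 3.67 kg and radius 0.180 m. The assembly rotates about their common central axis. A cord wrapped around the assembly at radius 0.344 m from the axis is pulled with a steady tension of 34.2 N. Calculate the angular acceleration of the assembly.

α ≈ 83.7 rad/s²

I = ½M₁R₁² + ½M₂R₂² = ½(1.37)(0.344)² + ½(3.67)(0.180)² = 0.1405 kg·m².
τ = F r = (34.2)(0.344) = 11.76 N·m.
α = τ/I = 11.76/0.1405 = 83.73 rad/s².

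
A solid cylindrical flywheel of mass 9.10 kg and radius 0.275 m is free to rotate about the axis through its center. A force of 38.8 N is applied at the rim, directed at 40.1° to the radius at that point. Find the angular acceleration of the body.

α ≈ 20.0 rad/s²

I = ½MR² = (1/2)(9.10)(0.275)² = 0.3441 kg·m².
Only the tangential component produces torque: τ = F R sinθ = (38.8)(0.275) sin 40.1° = 6.873 N·m.
From τ = Iα: α = 6.873/0.3441 = 19.97 rad/s².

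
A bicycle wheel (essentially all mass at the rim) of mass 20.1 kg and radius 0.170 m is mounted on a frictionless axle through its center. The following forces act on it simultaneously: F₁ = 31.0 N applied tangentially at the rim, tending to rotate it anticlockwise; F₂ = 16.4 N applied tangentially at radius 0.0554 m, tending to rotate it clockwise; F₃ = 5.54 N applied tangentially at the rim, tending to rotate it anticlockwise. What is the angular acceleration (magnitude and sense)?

I = MR² = (20.1)(0.170)² = 0.5809 kg·m².
Taking anticlockwise as positive: τ₁ = +(31.0)(0.170) = +5.270 N·m; τ₂ = −(16.4)(0.0554) = −0.9086 N·m; τ₃ = +(5.54)(0.170) = +0.9418 N·m.
Net torque τ = 5.303 N·m.
α = τ/I = 5.303/0.5809 = 9.130 rad/s².

α ≈ 9.13 rad/s², anticlockwise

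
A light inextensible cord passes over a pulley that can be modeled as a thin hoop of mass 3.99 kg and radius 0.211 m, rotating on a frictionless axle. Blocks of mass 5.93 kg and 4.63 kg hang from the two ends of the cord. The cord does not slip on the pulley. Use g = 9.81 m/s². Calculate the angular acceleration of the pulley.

I = MR² = (3.99)(0.211)² = 0.1776 kg·m².
Heavier block: m₁g − T₁ = m₁a. Lighter block: T₂ − m₂g = m₂a.
Pulley: (T₁ − T₂)R = Iα = I(a/R), so T₁ − T₂ = (I/R²)a = 1·M_p a = 3.990·a.
Adding the three: (m₁ − m₂)g = (m₁ + m₂ + 3.990)a, so a = (5.93 − 4.63)(9.81)/(5.93 + 4.63 + 3.990) = 0.8765 m/s².
α = a/R = 0.8765/0.211 = 4.154 rad/s².

α ≈ 4.15 rad/s²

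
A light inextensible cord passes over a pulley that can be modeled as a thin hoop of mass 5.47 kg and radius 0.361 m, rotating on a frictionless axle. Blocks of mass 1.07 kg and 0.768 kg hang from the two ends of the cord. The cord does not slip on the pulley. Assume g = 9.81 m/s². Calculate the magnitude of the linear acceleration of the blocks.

a ≈ 0.405 m/s²

I = MR² = (5.47)(0.361)² = 0.7129 kg·m².
Heavier block: m₁g − T₁ = m₁a. Lighter block: T₂ − m₂g = m₂a.
Pulley: (T₁ − T₂)R = Iα = I(a/R), so T₁ − T₂ = (I/R²)a = 1·M_p a = 5.470·a.
Adding the three: (m₁ − m₂)g = (m₁ + m₂ + 5.470)a, so a = (1.07 − 0.768)(9.81)/(1.07 + 0.768 + 5.470) = 0.4054 m/s².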